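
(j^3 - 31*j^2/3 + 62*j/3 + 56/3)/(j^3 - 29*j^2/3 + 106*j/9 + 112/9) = 3*(j^2 - 11*j + 28)/(3*j^2 - 31*j + 56)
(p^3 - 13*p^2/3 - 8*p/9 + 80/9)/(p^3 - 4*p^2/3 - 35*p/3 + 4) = (9*p^2 - 3*p - 20)/(3*(3*p^2 + 8*p - 3))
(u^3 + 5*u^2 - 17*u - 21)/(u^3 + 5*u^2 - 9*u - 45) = (u^2 + 8*u + 7)/(u^2 + 8*u + 15)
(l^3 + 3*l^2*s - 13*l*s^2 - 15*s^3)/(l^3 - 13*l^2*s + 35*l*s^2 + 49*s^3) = (l^2 + 2*l*s - 15*s^2)/(l^2 - 14*l*s + 49*s^2)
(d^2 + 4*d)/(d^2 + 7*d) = (d + 4)/(d + 7)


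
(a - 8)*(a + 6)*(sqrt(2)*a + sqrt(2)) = sqrt(2)*a^3 - sqrt(2)*a^2 - 50*sqrt(2)*a - 48*sqrt(2)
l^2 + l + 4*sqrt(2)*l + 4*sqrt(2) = (l + 1)*(l + 4*sqrt(2))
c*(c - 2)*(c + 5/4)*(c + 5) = c^4 + 17*c^3/4 - 25*c^2/4 - 25*c/2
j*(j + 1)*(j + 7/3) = j^3 + 10*j^2/3 + 7*j/3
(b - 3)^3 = b^3 - 9*b^2 + 27*b - 27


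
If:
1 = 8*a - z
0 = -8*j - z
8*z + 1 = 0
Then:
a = 7/64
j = 1/64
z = -1/8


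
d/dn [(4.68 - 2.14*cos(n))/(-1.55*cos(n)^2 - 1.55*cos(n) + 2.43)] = (3.317*cos(n)^2 - 14.508*cos(n) - 2.0538)*sin(n)/(2.4025*cos(n)^4 + 4.805*cos(n)^3 - 5.1305*cos(n)^2 - 7.533*cos(n) + 5.9049)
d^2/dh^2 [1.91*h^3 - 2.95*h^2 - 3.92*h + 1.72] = 11.46*h - 5.9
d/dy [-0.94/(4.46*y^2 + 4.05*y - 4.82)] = (8.3848*y + 3.807)/(4.46*y^2 + 4.05*y - 4.82)^2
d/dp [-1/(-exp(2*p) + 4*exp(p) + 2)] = 2*(2 - exp(p))*exp(p)/(-exp(2*p) + 4*exp(p) + 2)^2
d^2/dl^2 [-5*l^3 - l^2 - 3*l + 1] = -30*l - 2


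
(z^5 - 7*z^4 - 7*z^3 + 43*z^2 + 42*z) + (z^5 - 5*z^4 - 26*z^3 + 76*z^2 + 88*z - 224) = 2*z^5 - 12*z^4 - 33*z^3 + 119*z^2 + 130*z - 224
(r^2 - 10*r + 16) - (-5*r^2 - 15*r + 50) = 6*r^2 + 5*r - 34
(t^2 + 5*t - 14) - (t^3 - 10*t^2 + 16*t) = -t^3 + 11*t^2 - 11*t - 14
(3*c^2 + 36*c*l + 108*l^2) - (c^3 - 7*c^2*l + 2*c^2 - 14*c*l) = -c^3 + 7*c^2*l + c^2 + 50*c*l + 108*l^2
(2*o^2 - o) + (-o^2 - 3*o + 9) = o^2 - 4*o + 9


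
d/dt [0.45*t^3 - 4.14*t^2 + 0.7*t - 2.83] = 1.35*t^2 - 8.28*t + 0.7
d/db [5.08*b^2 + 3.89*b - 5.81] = 10.16*b + 3.89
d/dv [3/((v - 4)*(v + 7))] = 3*(-2*v - 3)/(v^4 + 6*v^3 - 47*v^2 - 168*v + 784)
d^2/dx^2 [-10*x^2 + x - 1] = -20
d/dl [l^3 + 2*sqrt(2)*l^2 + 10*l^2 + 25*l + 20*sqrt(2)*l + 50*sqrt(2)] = 3*l^2 + 4*sqrt(2)*l + 20*l + 25 + 20*sqrt(2)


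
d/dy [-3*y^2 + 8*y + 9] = 8 - 6*y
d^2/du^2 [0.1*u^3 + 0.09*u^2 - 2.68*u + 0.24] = 0.6*u + 0.18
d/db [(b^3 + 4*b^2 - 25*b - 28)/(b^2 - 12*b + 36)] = (b^3 - 18*b^2 - 23*b + 206)/(b^3 - 18*b^2 + 108*b - 216)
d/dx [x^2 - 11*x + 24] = 2*x - 11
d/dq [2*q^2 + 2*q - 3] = 4*q + 2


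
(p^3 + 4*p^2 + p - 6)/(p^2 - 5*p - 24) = (p^2 + p - 2)/(p - 8)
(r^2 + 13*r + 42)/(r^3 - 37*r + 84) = (r + 6)/(r^2 - 7*r + 12)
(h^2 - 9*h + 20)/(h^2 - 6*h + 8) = (h - 5)/(h - 2)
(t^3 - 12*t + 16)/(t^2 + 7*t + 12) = (t^2 - 4*t + 4)/(t + 3)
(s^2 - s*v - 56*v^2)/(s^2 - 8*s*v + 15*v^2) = (s^2 - s*v - 56*v^2)/(s^2 - 8*s*v + 15*v^2)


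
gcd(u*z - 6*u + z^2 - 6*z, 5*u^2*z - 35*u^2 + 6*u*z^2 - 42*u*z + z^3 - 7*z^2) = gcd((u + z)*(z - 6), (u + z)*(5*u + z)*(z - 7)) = u + z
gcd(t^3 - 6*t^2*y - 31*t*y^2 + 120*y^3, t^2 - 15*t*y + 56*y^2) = -t + 8*y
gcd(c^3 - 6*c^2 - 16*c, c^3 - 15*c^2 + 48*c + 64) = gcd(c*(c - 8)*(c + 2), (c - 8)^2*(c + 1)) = c - 8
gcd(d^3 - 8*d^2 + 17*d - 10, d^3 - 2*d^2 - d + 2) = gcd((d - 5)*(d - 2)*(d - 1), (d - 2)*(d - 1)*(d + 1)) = d^2 - 3*d + 2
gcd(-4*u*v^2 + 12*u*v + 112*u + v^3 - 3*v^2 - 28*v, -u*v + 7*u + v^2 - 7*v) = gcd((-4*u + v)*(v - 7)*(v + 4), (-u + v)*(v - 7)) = v - 7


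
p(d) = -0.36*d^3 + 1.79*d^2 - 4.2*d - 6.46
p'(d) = -1.08*d^2 + 3.58*d - 4.2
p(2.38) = -11.17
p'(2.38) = -1.80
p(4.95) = -27.05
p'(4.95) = -12.94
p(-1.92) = 10.75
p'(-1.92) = -15.05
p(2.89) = -12.34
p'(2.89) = -2.87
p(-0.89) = -1.05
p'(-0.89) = -8.24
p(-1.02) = 0.07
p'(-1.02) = -8.98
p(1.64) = -10.12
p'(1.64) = -1.23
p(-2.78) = 26.78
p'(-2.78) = -22.50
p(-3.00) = 31.97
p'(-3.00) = -24.66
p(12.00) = -421.18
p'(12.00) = -116.76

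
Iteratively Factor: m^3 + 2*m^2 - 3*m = (m)*(m^2 + 2*m - 3) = m*(m - 1)*(m + 3)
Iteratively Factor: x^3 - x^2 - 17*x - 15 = (x + 3)*(x^2 - 4*x - 5) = (x - 5)*(x + 3)*(x + 1)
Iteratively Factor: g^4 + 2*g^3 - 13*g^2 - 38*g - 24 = (g + 3)*(g^3 - g^2 - 10*g - 8) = (g - 4)*(g + 3)*(g^2 + 3*g + 2) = (g - 4)*(g + 1)*(g + 3)*(g + 2)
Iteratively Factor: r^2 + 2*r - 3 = (r + 3)*(r - 1)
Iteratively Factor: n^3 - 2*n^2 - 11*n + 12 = (n - 4)*(n^2 + 2*n - 3) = (n - 4)*(n - 1)*(n + 3)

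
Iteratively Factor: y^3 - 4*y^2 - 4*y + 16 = (y - 2)*(y^2 - 2*y - 8) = (y - 4)*(y - 2)*(y + 2)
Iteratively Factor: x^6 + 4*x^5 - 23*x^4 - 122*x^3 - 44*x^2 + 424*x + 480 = (x + 2)*(x^5 + 2*x^4 - 27*x^3 - 68*x^2 + 92*x + 240) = (x + 2)*(x + 3)*(x^4 - x^3 - 24*x^2 + 4*x + 80) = (x - 5)*(x + 2)*(x + 3)*(x^3 + 4*x^2 - 4*x - 16) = (x - 5)*(x + 2)*(x + 3)*(x + 4)*(x^2 - 4) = (x - 5)*(x - 2)*(x + 2)*(x + 3)*(x + 4)*(x + 2)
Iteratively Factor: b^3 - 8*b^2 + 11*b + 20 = (b - 5)*(b^2 - 3*b - 4) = (b - 5)*(b + 1)*(b - 4)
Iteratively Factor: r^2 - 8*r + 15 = (r - 3)*(r - 5)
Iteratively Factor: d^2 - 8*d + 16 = (d - 4)*(d - 4)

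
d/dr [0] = 0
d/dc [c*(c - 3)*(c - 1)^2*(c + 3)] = 5*c^4 - 8*c^3 - 24*c^2 + 36*c - 9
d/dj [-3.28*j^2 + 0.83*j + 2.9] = 0.83 - 6.56*j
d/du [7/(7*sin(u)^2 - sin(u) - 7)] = 7*(1 - 14*sin(u))*cos(u)/(sin(u) + 7*cos(u)^2)^2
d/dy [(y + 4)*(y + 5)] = 2*y + 9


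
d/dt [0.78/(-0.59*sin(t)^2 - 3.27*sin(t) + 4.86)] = (0.9204*sin(t) + 2.5506)*cos(t)/(0.59*sin(t)^2 + 3.27*sin(t) - 4.86)^2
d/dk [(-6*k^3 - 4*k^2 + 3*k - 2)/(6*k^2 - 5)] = (-36*k^4 + 72*k^2 + 64*k - 15)/(36*k^4 - 60*k^2 + 25)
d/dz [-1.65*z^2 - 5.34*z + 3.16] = -3.3*z - 5.34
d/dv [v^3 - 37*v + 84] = 3*v^2 - 37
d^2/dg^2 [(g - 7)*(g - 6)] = 2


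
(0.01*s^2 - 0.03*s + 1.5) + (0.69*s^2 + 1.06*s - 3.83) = 0.7*s^2 + 1.03*s - 2.33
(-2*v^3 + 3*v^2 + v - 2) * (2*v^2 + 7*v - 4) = -4*v^5 - 8*v^4 + 31*v^3 - 9*v^2 - 18*v + 8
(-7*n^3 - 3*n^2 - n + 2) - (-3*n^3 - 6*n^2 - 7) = -4*n^3 + 3*n^2 - n + 9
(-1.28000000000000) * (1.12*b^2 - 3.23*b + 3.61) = -1.4336*b^2 + 4.1344*b - 4.6208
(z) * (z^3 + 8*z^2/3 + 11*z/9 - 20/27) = z^4 + 8*z^3/3 + 11*z^2/9 - 20*z/27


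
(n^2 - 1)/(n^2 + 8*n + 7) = (n - 1)/(n + 7)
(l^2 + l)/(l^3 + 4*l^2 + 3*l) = 1/(l + 3)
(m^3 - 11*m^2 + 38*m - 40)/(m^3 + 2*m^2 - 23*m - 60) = (m^2 - 6*m + 8)/(m^2 + 7*m + 12)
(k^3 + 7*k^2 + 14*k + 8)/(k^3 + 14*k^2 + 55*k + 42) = (k^2 + 6*k + 8)/(k^2 + 13*k + 42)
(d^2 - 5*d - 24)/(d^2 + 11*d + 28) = (d^2 - 5*d - 24)/(d^2 + 11*d + 28)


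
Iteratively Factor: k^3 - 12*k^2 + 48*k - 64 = (k - 4)*(k^2 - 8*k + 16) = (k - 4)^2*(k - 4)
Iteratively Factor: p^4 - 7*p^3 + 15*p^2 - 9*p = (p)*(p^3 - 7*p^2 + 15*p - 9) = p*(p - 3)*(p^2 - 4*p + 3) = p*(p - 3)*(p - 1)*(p - 3)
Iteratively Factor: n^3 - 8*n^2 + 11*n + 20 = (n + 1)*(n^2 - 9*n + 20) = (n - 4)*(n + 1)*(n - 5)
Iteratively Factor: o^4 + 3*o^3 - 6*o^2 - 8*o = (o)*(o^3 + 3*o^2 - 6*o - 8) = o*(o - 2)*(o^2 + 5*o + 4) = o*(o - 2)*(o + 1)*(o + 4)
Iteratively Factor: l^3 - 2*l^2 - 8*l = (l - 4)*(l^2 + 2*l) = l*(l - 4)*(l + 2)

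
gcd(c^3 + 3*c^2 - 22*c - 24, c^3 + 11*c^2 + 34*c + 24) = c^2 + 7*c + 6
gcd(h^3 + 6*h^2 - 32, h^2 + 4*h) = h + 4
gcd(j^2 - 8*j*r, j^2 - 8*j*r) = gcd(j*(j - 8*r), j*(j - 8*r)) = -j^2 + 8*j*r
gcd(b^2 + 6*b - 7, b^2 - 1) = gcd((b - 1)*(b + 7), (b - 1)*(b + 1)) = b - 1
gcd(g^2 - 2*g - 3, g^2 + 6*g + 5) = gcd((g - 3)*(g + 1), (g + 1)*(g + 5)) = g + 1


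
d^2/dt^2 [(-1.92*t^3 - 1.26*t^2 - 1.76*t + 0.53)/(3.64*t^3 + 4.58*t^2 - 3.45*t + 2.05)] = (-5.6843418860808e-14*t^7 + 30.6284159999996*t^6 - 284.583936*t^5 - 14.7944159999998*t^4 + 105.490008*t^3 + 336.823992*t^2 - 23.2413*t - 32.82119)/(48.228544*t^9 + 182.049504*t^8 + 91.928928*t^7 - 167.536888*t^6 + 117.92532*t^5 + 138.08181*t^4 - 189.524625*t^3 + 130.942725*t^2 - 43.495875*t + 8.615125)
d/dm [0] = 0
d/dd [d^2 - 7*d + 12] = 2*d - 7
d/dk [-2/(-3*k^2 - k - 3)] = 2*(-6*k - 1)/(3*k^2 + k + 3)^2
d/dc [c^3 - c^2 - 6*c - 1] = 3*c^2 - 2*c - 6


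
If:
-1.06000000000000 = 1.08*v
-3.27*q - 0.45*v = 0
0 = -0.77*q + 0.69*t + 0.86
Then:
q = 0.14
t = -1.10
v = -0.98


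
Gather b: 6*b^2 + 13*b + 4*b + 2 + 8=6*b^2 + 17*b + 10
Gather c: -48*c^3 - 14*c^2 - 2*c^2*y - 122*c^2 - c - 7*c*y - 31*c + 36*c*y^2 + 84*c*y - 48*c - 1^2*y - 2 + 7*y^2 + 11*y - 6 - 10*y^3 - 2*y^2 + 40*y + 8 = -48*c^3 + c^2*(-2*y - 136) + c*(36*y^2 + 77*y - 80) - 10*y^3 + 5*y^2 + 50*y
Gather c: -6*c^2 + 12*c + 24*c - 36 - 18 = -6*c^2 + 36*c - 54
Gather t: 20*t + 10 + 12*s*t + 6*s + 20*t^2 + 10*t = 6*s + 20*t^2 + t*(12*s + 30) + 10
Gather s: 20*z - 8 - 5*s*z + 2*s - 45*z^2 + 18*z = s*(2 - 5*z) - 45*z^2 + 38*z - 8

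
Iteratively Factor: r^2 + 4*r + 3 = (r + 3)*(r + 1)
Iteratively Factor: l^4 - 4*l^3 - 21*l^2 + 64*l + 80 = (l + 4)*(l^3 - 8*l^2 + 11*l + 20) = (l - 5)*(l + 4)*(l^2 - 3*l - 4) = (l - 5)*(l - 4)*(l + 4)*(l + 1)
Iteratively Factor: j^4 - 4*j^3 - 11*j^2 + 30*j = (j - 2)*(j^3 - 2*j^2 - 15*j) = (j - 5)*(j - 2)*(j^2 + 3*j) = (j - 5)*(j - 2)*(j + 3)*(j)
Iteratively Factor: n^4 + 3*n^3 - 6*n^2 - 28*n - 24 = (n + 2)*(n^3 + n^2 - 8*n - 12) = (n + 2)^2*(n^2 - n - 6) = (n + 2)^3*(n - 3)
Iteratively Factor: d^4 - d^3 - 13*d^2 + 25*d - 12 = (d + 4)*(d^3 - 5*d^2 + 7*d - 3) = (d - 1)*(d + 4)*(d^2 - 4*d + 3) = (d - 3)*(d - 1)*(d + 4)*(d - 1)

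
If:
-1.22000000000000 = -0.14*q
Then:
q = 8.71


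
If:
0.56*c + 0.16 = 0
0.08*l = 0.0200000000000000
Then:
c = -0.29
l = 0.25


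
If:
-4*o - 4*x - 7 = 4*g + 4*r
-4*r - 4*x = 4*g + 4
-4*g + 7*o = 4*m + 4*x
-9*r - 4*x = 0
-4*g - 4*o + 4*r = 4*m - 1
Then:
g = 21/16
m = 123/80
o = -3/4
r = 37/20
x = -333/80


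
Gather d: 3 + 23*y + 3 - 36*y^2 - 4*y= -36*y^2 + 19*y + 6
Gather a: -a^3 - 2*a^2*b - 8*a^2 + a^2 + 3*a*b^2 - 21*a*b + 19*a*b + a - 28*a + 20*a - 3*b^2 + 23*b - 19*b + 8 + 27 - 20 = -a^3 + a^2*(-2*b - 7) + a*(3*b^2 - 2*b - 7) - 3*b^2 + 4*b + 15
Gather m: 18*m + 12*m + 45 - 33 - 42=30*m - 30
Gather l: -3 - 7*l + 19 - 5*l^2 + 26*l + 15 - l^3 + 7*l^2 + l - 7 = -l^3 + 2*l^2 + 20*l + 24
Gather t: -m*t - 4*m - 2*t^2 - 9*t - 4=-4*m - 2*t^2 + t*(-m - 9) - 4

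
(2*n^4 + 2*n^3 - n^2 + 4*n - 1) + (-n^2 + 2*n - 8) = 2*n^4 + 2*n^3 - 2*n^2 + 6*n - 9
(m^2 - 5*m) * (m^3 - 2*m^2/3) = m^5 - 17*m^4/3 + 10*m^3/3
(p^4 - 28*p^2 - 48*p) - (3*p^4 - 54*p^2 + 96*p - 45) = -2*p^4 + 26*p^2 - 144*p + 45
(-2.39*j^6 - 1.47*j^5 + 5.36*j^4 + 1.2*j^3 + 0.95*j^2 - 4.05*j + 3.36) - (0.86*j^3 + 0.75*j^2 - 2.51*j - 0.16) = -2.39*j^6 - 1.47*j^5 + 5.36*j^4 + 0.34*j^3 + 0.2*j^2 - 1.54*j + 3.52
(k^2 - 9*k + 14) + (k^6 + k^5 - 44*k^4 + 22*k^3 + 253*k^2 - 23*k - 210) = k^6 + k^5 - 44*k^4 + 22*k^3 + 254*k^2 - 32*k - 196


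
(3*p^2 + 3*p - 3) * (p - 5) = 3*p^3 - 12*p^2 - 18*p + 15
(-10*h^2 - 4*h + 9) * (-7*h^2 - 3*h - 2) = 70*h^4 + 58*h^3 - 31*h^2 - 19*h - 18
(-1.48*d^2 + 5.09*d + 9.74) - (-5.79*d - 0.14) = -1.48*d^2 + 10.88*d + 9.88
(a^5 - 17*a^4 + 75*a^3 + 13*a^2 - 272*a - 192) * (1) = a^5 - 17*a^4 + 75*a^3 + 13*a^2 - 272*a - 192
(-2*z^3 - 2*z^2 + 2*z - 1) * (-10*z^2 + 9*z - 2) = 20*z^5 + 2*z^4 - 34*z^3 + 32*z^2 - 13*z + 2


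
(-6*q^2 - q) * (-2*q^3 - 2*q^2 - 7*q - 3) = 12*q^5 + 14*q^4 + 44*q^3 + 25*q^2 + 3*q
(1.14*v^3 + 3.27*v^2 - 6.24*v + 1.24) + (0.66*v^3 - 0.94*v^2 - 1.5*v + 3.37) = 1.8*v^3 + 2.33*v^2 - 7.74*v + 4.61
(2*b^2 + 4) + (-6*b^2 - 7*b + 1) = -4*b^2 - 7*b + 5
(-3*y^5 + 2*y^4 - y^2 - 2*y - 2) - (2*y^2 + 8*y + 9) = -3*y^5 + 2*y^4 - 3*y^2 - 10*y - 11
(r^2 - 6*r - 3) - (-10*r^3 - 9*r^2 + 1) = 10*r^3 + 10*r^2 - 6*r - 4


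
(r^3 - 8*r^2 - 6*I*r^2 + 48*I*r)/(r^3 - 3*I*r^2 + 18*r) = (r - 8)/(r + 3*I)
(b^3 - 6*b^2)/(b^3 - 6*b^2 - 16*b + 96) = b^2/(b^2 - 16)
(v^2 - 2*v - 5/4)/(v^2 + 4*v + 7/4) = (2*v - 5)/(2*v + 7)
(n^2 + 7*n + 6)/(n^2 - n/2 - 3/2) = 2*(n + 6)/(2*n - 3)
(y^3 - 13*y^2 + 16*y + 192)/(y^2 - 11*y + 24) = (y^2 - 5*y - 24)/(y - 3)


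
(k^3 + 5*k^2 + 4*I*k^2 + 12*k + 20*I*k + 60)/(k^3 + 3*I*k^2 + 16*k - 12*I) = (k + 5)/(k - I)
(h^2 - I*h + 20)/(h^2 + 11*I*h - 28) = (h - 5*I)/(h + 7*I)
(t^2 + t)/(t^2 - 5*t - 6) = t/(t - 6)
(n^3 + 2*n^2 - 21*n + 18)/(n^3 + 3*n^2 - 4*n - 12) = (n^3 + 2*n^2 - 21*n + 18)/(n^3 + 3*n^2 - 4*n - 12)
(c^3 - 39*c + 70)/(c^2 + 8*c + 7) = (c^2 - 7*c + 10)/(c + 1)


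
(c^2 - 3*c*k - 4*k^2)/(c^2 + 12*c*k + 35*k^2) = (c^2 - 3*c*k - 4*k^2)/(c^2 + 12*c*k + 35*k^2)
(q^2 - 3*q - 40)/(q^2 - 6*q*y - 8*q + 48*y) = (-q - 5)/(-q + 6*y)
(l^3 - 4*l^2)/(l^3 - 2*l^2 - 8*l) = l/(l + 2)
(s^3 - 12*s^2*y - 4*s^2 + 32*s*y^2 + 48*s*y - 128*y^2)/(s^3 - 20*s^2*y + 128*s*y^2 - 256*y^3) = (4 - s)/(-s + 8*y)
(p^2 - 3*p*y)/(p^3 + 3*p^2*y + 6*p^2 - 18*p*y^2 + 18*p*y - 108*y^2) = p/(p^2 + 6*p*y + 6*p + 36*y)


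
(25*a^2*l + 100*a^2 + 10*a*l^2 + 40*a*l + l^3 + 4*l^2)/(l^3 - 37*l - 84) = (25*a^2 + 10*a*l + l^2)/(l^2 - 4*l - 21)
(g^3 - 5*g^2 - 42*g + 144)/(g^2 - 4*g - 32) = (g^2 + 3*g - 18)/(g + 4)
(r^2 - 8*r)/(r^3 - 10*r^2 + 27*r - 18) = r*(r - 8)/(r^3 - 10*r^2 + 27*r - 18)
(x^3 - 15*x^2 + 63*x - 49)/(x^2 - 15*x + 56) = (x^2 - 8*x + 7)/(x - 8)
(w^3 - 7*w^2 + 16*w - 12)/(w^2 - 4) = (w^2 - 5*w + 6)/(w + 2)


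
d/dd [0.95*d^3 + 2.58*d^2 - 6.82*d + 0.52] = 2.85*d^2 + 5.16*d - 6.82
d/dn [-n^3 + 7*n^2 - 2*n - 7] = -3*n^2 + 14*n - 2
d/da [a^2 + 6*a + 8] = 2*a + 6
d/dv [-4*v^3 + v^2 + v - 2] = -12*v^2 + 2*v + 1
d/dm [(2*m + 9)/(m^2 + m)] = (-2*m^2 - 18*m - 9)/(m^2*(m^2 + 2*m + 1))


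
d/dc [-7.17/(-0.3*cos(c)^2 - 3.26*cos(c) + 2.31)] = (4.302*cos(c) + 23.3742)*sin(c)/(0.3*cos(c)^2 + 3.26*cos(c) - 2.31)^2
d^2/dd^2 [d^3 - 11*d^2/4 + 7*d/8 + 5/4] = 6*d - 11/2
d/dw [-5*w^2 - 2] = -10*w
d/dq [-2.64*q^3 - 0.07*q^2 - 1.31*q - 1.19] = -7.92*q^2 - 0.14*q - 1.31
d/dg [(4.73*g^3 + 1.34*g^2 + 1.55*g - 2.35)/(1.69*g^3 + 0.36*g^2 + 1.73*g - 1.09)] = (-3.5527136788005e-15*g^5 - 0.5618*g^4 + 11.1268*g^3 - 1.7924*g^2 - 1.2292*g + 2.376)/(2.8561*g^6 + 1.2168*g^5 + 5.977*g^4 - 2.4386*g^3 + 2.2081*g^2 - 3.7714*g + 1.1881)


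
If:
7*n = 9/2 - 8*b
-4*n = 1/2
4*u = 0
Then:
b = 43/64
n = -1/8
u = 0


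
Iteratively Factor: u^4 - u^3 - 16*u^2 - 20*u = (u)*(u^3 - u^2 - 16*u - 20) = u*(u - 5)*(u^2 + 4*u + 4) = u*(u - 5)*(u + 2)*(u + 2)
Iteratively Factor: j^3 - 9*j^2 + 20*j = (j)*(j^2 - 9*j + 20) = j*(j - 4)*(j - 5)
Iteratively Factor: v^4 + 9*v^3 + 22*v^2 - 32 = (v + 4)*(v^3 + 5*v^2 + 2*v - 8) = (v - 1)*(v + 4)*(v^2 + 6*v + 8) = (v - 1)*(v + 2)*(v + 4)*(v + 4)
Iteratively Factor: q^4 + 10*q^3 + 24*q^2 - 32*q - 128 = (q + 4)*(q^3 + 6*q^2 - 32) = (q - 2)*(q + 4)*(q^2 + 8*q + 16) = (q - 2)*(q + 4)^2*(q + 4)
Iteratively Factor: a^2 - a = (a - 1)*(a)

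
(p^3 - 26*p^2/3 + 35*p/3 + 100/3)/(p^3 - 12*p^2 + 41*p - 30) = (3*p^2 - 11*p - 20)/(3*(p^2 - 7*p + 6))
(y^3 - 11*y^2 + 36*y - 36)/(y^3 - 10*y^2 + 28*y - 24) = (y - 3)/(y - 2)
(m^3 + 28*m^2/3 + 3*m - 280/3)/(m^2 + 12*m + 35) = m - 8/3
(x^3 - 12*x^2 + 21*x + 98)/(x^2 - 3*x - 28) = (x^2 - 5*x - 14)/(x + 4)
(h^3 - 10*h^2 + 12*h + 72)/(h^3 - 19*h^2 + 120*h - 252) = (h + 2)/(h - 7)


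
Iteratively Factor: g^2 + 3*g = (g)*(g + 3)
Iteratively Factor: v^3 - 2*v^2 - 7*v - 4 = (v + 1)*(v^2 - 3*v - 4) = (v + 1)^2*(v - 4)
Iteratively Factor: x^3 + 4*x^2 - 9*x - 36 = (x + 4)*(x^2 - 9) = (x - 3)*(x + 4)*(x + 3)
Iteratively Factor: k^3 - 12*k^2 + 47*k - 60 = (k - 3)*(k^2 - 9*k + 20) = (k - 4)*(k - 3)*(k - 5)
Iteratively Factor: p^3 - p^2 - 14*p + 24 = (p - 2)*(p^2 + p - 12) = (p - 3)*(p - 2)*(p + 4)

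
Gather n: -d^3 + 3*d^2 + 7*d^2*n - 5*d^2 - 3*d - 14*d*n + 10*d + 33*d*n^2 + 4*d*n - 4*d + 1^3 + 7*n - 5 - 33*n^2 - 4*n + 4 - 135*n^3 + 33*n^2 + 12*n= -d^3 - 2*d^2 + 33*d*n^2 + 3*d - 135*n^3 + n*(7*d^2 - 10*d + 15)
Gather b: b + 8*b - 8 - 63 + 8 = 9*b - 63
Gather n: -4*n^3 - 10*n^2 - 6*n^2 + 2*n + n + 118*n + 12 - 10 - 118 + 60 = -4*n^3 - 16*n^2 + 121*n - 56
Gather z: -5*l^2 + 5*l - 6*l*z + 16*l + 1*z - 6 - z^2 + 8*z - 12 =-5*l^2 + 21*l - z^2 + z*(9 - 6*l) - 18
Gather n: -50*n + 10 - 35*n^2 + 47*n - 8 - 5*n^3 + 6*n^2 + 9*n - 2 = -5*n^3 - 29*n^2 + 6*n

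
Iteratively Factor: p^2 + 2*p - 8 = (p + 4)*(p - 2)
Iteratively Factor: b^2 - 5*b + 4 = (b - 1)*(b - 4)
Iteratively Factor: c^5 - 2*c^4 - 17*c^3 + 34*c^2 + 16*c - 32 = (c + 4)*(c^4 - 6*c^3 + 7*c^2 + 6*c - 8) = (c - 2)*(c + 4)*(c^3 - 4*c^2 - c + 4) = (c - 4)*(c - 2)*(c + 4)*(c^2 - 1) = (c - 4)*(c - 2)*(c - 1)*(c + 4)*(c + 1)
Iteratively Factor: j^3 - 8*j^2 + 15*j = (j - 5)*(j^2 - 3*j) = (j - 5)*(j - 3)*(j)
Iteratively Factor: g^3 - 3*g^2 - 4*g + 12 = (g + 2)*(g^2 - 5*g + 6) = (g - 3)*(g + 2)*(g - 2)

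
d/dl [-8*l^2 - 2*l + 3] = -16*l - 2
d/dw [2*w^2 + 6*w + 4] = 4*w + 6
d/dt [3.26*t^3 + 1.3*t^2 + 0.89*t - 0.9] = 9.78*t^2 + 2.6*t + 0.89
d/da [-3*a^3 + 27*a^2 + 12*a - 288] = -9*a^2 + 54*a + 12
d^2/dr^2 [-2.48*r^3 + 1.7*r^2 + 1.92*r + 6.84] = 3.4 - 14.88*r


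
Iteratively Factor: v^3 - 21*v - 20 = (v - 5)*(v^2 + 5*v + 4) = (v - 5)*(v + 1)*(v + 4)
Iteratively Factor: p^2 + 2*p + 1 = (p + 1)*(p + 1)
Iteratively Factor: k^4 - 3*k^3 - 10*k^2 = (k)*(k^3 - 3*k^2 - 10*k) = k^2*(k^2 - 3*k - 10) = k^2*(k + 2)*(k - 5)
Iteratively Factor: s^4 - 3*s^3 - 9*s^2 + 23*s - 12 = (s + 3)*(s^3 - 6*s^2 + 9*s - 4) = (s - 4)*(s + 3)*(s^2 - 2*s + 1) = (s - 4)*(s - 1)*(s + 3)*(s - 1)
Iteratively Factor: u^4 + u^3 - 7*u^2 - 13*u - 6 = (u + 2)*(u^3 - u^2 - 5*u - 3) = (u + 1)*(u + 2)*(u^2 - 2*u - 3) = (u + 1)^2*(u + 2)*(u - 3)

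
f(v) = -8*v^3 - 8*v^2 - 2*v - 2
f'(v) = -24*v^2 - 16*v - 2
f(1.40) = -42.43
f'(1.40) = -71.44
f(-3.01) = 149.71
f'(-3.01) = -171.28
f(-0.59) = -1.96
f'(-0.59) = -0.91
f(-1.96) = 31.42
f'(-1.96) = -62.84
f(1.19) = -29.19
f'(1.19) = -55.03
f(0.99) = -19.58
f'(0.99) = -41.36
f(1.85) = -83.73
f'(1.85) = -113.74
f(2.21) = -131.84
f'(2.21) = -154.58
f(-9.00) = 5200.00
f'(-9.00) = -1802.00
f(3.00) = -296.00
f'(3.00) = -266.00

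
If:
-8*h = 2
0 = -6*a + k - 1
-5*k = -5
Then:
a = 0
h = -1/4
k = 1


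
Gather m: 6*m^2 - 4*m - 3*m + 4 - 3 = 6*m^2 - 7*m + 1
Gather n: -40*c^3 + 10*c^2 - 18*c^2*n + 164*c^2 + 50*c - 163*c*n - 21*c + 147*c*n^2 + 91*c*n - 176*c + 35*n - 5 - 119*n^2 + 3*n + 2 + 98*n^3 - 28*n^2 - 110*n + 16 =-40*c^3 + 174*c^2 - 147*c + 98*n^3 + n^2*(147*c - 147) + n*(-18*c^2 - 72*c - 72) + 13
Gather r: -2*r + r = -r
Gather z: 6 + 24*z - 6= 24*z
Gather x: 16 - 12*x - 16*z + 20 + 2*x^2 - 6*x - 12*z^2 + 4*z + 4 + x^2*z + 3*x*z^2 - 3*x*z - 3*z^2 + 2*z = x^2*(z + 2) + x*(3*z^2 - 3*z - 18) - 15*z^2 - 10*z + 40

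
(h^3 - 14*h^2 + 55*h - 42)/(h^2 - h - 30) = (h^2 - 8*h + 7)/(h + 5)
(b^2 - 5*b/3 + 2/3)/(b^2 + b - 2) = (b - 2/3)/(b + 2)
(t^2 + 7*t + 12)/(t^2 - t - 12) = (t + 4)/(t - 4)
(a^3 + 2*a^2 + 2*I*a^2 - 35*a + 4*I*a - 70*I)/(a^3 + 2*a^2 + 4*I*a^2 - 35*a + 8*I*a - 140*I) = (a + 2*I)/(a + 4*I)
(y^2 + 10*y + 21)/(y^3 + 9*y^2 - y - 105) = (y + 3)/(y^2 + 2*y - 15)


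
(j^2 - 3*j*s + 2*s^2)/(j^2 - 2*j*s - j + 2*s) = (j - s)/(j - 1)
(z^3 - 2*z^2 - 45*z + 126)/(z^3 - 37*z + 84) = (z - 6)/(z - 4)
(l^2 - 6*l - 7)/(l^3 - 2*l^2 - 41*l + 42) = (l + 1)/(l^2 + 5*l - 6)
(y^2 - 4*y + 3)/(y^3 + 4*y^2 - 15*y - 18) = (y - 1)/(y^2 + 7*y + 6)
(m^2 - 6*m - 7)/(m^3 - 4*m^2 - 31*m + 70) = (m + 1)/(m^2 + 3*m - 10)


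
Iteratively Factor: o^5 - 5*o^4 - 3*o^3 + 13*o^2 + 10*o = (o + 1)*(o^4 - 6*o^3 + 3*o^2 + 10*o) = (o - 5)*(o + 1)*(o^3 - o^2 - 2*o) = (o - 5)*(o - 2)*(o + 1)*(o^2 + o) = (o - 5)*(o - 2)*(o + 1)^2*(o)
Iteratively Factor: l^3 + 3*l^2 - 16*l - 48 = (l - 4)*(l^2 + 7*l + 12) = (l - 4)*(l + 4)*(l + 3)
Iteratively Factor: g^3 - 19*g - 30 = (g + 2)*(g^2 - 2*g - 15) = (g - 5)*(g + 2)*(g + 3)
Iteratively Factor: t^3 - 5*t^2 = (t)*(t^2 - 5*t) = t^2*(t - 5)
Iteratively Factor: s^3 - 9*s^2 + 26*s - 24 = (s - 4)*(s^2 - 5*s + 6) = (s - 4)*(s - 3)*(s - 2)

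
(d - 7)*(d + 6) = d^2 - d - 42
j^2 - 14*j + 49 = (j - 7)^2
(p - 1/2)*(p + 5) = p^2 + 9*p/2 - 5/2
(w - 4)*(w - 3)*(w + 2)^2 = w^4 - 3*w^3 - 12*w^2 + 20*w + 48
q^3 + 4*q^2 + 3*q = q*(q + 1)*(q + 3)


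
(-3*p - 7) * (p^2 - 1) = -3*p^3 - 7*p^2 + 3*p + 7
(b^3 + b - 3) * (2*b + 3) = 2*b^4 + 3*b^3 + 2*b^2 - 3*b - 9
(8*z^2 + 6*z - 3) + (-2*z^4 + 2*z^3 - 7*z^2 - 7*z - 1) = -2*z^4 + 2*z^3 + z^2 - z - 4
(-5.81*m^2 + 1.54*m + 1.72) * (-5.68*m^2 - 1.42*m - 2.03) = 33.0008*m^4 - 0.497*m^3 - 0.162100000000001*m^2 - 5.5686*m - 3.4916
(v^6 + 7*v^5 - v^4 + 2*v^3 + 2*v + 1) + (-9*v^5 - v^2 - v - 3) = v^6 - 2*v^5 - v^4 + 2*v^3 - v^2 + v - 2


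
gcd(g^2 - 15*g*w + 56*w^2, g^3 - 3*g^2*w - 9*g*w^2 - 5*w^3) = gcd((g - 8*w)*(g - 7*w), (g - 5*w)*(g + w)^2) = 1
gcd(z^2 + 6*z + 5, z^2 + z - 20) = z + 5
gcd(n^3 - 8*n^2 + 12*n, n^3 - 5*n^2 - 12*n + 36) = n^2 - 8*n + 12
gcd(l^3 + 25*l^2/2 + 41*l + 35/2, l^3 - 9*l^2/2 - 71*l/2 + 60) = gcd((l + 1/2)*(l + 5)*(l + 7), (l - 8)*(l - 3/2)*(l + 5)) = l + 5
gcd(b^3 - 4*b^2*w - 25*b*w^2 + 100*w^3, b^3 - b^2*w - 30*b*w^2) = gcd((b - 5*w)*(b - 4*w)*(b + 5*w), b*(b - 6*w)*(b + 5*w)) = b + 5*w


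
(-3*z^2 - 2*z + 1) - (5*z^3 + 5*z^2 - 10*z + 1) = -5*z^3 - 8*z^2 + 8*z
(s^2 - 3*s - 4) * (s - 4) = s^3 - 7*s^2 + 8*s + 16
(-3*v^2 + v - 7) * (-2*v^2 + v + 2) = 6*v^4 - 5*v^3 + 9*v^2 - 5*v - 14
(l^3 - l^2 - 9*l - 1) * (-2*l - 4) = -2*l^4 - 2*l^3 + 22*l^2 + 38*l + 4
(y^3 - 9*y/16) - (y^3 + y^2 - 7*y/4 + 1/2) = -y^2 + 19*y/16 - 1/2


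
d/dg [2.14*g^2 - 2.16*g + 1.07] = 4.28*g - 2.16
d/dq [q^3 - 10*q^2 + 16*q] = 3*q^2 - 20*q + 16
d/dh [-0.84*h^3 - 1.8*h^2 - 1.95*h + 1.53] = -2.52*h^2 - 3.6*h - 1.95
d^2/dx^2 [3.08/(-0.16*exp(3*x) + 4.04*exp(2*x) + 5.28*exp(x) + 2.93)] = (3.08*(-0.96*exp(2*x) + 16.16*exp(x) + 10.56)*(-0.48*exp(2*x) + 8.08*exp(x) + 5.28)*exp(x) + (4.4352*exp(2*x) - 49.7728*exp(x) - 16.2624)*(-0.16*exp(3*x) + 4.04*exp(2*x) + 5.28*exp(x) + 2.93))*exp(x)/(-0.16*exp(3*x) + 4.04*exp(2*x) + 5.28*exp(x) + 2.93)^3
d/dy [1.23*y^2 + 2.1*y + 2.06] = 2.46*y + 2.1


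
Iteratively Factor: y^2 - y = (y - 1)*(y)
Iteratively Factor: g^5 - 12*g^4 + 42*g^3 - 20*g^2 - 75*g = (g + 1)*(g^4 - 13*g^3 + 55*g^2 - 75*g) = g*(g + 1)*(g^3 - 13*g^2 + 55*g - 75) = g*(g - 3)*(g + 1)*(g^2 - 10*g + 25) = g*(g - 5)*(g - 3)*(g + 1)*(g - 5)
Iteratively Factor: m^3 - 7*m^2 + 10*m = (m)*(m^2 - 7*m + 10) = m*(m - 2)*(m - 5)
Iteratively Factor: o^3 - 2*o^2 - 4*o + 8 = (o + 2)*(o^2 - 4*o + 4) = (o - 2)*(o + 2)*(o - 2)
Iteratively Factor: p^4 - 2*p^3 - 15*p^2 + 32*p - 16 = (p - 1)*(p^3 - p^2 - 16*p + 16) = (p - 1)^2*(p^2 - 16) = (p - 1)^2*(p + 4)*(p - 4)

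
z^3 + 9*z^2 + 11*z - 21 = (z - 1)*(z + 3)*(z + 7)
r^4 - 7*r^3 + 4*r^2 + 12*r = r*(r - 6)*(r - 2)*(r + 1)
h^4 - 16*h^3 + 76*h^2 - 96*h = h*(h - 8)*(h - 6)*(h - 2)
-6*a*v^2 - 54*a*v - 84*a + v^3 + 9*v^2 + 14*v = (-6*a + v)*(v + 2)*(v + 7)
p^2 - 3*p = p*(p - 3)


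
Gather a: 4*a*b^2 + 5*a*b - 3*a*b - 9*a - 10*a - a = a*(4*b^2 + 2*b - 20)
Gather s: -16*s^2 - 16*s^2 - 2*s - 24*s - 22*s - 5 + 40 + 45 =-32*s^2 - 48*s + 80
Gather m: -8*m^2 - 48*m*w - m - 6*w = -8*m^2 + m*(-48*w - 1) - 6*w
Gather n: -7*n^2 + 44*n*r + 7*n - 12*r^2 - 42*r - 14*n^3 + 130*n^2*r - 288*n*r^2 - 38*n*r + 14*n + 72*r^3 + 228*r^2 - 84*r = -14*n^3 + n^2*(130*r - 7) + n*(-288*r^2 + 6*r + 21) + 72*r^3 + 216*r^2 - 126*r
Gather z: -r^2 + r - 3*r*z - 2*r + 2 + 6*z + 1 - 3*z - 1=-r^2 - r + z*(3 - 3*r) + 2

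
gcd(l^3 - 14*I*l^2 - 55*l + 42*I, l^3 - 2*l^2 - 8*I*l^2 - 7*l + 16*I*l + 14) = l^2 - 8*I*l - 7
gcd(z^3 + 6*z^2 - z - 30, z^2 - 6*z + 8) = z - 2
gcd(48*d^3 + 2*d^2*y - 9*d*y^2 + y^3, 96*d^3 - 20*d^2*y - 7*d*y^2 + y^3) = 24*d^2 - 11*d*y + y^2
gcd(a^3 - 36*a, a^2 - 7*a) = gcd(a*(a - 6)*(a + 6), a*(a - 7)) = a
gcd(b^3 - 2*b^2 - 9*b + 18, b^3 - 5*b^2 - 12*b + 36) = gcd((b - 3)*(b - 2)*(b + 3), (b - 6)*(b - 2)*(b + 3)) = b^2 + b - 6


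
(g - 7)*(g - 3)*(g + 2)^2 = g^4 - 6*g^3 - 15*g^2 + 44*g + 84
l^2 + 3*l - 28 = (l - 4)*(l + 7)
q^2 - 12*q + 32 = (q - 8)*(q - 4)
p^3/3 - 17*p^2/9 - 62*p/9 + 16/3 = (p/3 + 1)*(p - 8)*(p - 2/3)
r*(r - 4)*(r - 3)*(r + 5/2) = r^4 - 9*r^3/2 - 11*r^2/2 + 30*r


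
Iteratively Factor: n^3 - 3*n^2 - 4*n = (n - 4)*(n^2 + n) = (n - 4)*(n + 1)*(n)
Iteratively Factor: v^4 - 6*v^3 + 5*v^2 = (v - 5)*(v^3 - v^2) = v*(v - 5)*(v^2 - v) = v^2*(v - 5)*(v - 1)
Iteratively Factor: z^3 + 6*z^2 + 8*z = (z + 4)*(z^2 + 2*z) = z*(z + 4)*(z + 2)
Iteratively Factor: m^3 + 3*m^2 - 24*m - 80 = (m + 4)*(m^2 - m - 20) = (m + 4)^2*(m - 5)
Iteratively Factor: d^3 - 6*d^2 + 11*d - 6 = (d - 2)*(d^2 - 4*d + 3) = (d - 2)*(d - 1)*(d - 3)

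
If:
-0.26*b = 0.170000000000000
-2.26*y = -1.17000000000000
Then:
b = -0.65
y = 0.52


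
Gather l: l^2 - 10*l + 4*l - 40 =l^2 - 6*l - 40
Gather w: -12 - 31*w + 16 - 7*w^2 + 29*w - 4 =-7*w^2 - 2*w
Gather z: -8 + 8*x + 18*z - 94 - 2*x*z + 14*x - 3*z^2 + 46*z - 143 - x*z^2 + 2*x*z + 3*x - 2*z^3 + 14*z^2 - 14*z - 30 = 25*x - 2*z^3 + z^2*(11 - x) + 50*z - 275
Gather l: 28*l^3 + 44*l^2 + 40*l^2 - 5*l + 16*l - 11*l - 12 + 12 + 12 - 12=28*l^3 + 84*l^2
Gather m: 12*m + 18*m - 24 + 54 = 30*m + 30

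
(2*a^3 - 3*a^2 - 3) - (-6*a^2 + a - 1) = 2*a^3 + 3*a^2 - a - 2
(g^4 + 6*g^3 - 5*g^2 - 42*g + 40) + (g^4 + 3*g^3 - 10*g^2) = 2*g^4 + 9*g^3 - 15*g^2 - 42*g + 40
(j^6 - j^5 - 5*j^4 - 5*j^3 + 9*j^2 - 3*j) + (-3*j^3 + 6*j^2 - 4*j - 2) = j^6 - j^5 - 5*j^4 - 8*j^3 + 15*j^2 - 7*j - 2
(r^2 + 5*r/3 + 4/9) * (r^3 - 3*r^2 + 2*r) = r^5 - 4*r^4/3 - 23*r^3/9 + 2*r^2 + 8*r/9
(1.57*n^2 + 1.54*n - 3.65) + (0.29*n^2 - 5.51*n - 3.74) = 1.86*n^2 - 3.97*n - 7.39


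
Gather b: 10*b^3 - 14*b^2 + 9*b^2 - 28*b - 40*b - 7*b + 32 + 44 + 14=10*b^3 - 5*b^2 - 75*b + 90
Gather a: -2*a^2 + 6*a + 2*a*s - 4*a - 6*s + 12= -2*a^2 + a*(2*s + 2) - 6*s + 12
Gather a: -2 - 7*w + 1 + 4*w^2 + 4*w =4*w^2 - 3*w - 1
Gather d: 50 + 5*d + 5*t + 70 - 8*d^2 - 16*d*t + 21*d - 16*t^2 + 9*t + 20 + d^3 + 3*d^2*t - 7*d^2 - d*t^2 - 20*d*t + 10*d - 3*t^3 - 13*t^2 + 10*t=d^3 + d^2*(3*t - 15) + d*(-t^2 - 36*t + 36) - 3*t^3 - 29*t^2 + 24*t + 140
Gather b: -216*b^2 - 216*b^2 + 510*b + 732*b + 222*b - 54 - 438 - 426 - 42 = -432*b^2 + 1464*b - 960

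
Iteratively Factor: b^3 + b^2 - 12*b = (b)*(b^2 + b - 12) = b*(b - 3)*(b + 4)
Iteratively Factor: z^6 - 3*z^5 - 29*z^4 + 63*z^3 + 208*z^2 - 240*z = (z + 3)*(z^5 - 6*z^4 - 11*z^3 + 96*z^2 - 80*z) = (z - 1)*(z + 3)*(z^4 - 5*z^3 - 16*z^2 + 80*z) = (z - 1)*(z + 3)*(z + 4)*(z^3 - 9*z^2 + 20*z) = (z - 4)*(z - 1)*(z + 3)*(z + 4)*(z^2 - 5*z) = z*(z - 4)*(z - 1)*(z + 3)*(z + 4)*(z - 5)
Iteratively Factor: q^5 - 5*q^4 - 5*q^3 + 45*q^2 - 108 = (q - 3)*(q^4 - 2*q^3 - 11*q^2 + 12*q + 36) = (q - 3)*(q + 2)*(q^3 - 4*q^2 - 3*q + 18) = (q - 3)^2*(q + 2)*(q^2 - q - 6) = (q - 3)^3*(q + 2)*(q + 2)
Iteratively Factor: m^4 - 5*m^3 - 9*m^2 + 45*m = (m - 3)*(m^3 - 2*m^2 - 15*m) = (m - 5)*(m - 3)*(m^2 + 3*m) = (m - 5)*(m - 3)*(m + 3)*(m)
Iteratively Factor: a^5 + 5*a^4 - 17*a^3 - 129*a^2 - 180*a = (a + 4)*(a^4 + a^3 - 21*a^2 - 45*a) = (a + 3)*(a + 4)*(a^3 - 2*a^2 - 15*a) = (a - 5)*(a + 3)*(a + 4)*(a^2 + 3*a) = a*(a - 5)*(a + 3)*(a + 4)*(a + 3)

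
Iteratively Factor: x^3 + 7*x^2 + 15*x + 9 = (x + 3)*(x^2 + 4*x + 3) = (x + 3)^2*(x + 1)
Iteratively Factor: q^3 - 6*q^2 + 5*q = (q - 5)*(q^2 - q) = (q - 5)*(q - 1)*(q)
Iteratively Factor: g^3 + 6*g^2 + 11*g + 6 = (g + 2)*(g^2 + 4*g + 3) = (g + 1)*(g + 2)*(g + 3)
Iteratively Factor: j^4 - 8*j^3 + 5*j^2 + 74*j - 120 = (j - 5)*(j^3 - 3*j^2 - 10*j + 24) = (j - 5)*(j - 2)*(j^2 - j - 12) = (j - 5)*(j - 2)*(j + 3)*(j - 4)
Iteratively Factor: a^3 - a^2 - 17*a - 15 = (a + 1)*(a^2 - 2*a - 15) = (a - 5)*(a + 1)*(a + 3)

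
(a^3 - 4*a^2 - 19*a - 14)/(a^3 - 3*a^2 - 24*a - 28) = (a + 1)/(a + 2)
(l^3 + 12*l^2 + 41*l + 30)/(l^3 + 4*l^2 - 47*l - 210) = (l + 1)/(l - 7)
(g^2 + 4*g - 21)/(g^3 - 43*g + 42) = (g - 3)/(g^2 - 7*g + 6)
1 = 1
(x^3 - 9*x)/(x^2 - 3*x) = x + 3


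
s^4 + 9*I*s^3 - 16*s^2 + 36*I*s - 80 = (s - 2*I)*(s + 2*I)*(s + 4*I)*(s + 5*I)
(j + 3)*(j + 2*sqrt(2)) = j^2 + 2*sqrt(2)*j + 3*j + 6*sqrt(2)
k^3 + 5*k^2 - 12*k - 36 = (k - 3)*(k + 2)*(k + 6)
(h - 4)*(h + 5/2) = h^2 - 3*h/2 - 10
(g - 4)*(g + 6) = g^2 + 2*g - 24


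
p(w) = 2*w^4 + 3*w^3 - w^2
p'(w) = 8*w^3 + 9*w^2 - 2*w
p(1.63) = 24.45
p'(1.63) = 55.30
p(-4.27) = 413.08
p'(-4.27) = -450.20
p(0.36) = 0.04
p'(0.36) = 0.82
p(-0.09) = -0.01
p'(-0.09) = 0.25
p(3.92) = 637.59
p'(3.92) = 612.35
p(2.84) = 190.76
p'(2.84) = 250.16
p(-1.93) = 2.46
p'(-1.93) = -20.13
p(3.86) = 601.63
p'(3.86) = 586.48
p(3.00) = 234.00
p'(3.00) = 291.00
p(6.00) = 3204.00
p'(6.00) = 2040.00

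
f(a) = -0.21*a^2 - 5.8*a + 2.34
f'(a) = -0.42*a - 5.8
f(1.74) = -8.39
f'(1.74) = -6.53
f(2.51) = -13.54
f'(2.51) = -6.85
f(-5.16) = 26.68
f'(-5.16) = -3.63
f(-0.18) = 3.38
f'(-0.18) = -5.72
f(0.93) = -3.24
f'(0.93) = -6.19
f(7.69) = -54.68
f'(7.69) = -9.03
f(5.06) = -32.38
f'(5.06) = -7.93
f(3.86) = -23.18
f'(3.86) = -7.42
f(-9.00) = 37.53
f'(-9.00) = -2.02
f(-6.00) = 29.58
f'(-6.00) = -3.28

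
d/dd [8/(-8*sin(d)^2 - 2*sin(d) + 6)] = 4*(8*sin(d) + 1)*cos(d)/(4*sin(d)^2 + sin(d) - 3)^2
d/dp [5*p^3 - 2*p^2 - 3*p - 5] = 15*p^2 - 4*p - 3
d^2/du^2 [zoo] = 0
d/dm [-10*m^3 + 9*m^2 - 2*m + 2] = -30*m^2 + 18*m - 2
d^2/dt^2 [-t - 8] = 0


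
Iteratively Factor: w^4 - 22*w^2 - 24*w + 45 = (w - 1)*(w^3 + w^2 - 21*w - 45) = (w - 1)*(w + 3)*(w^2 - 2*w - 15) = (w - 1)*(w + 3)^2*(w - 5)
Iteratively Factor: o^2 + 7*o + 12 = (o + 3)*(o + 4)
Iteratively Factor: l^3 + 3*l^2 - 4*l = (l - 1)*(l^2 + 4*l) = (l - 1)*(l + 4)*(l)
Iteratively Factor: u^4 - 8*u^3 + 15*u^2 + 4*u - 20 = (u + 1)*(u^3 - 9*u^2 + 24*u - 20) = (u - 2)*(u + 1)*(u^2 - 7*u + 10) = (u - 5)*(u - 2)*(u + 1)*(u - 2)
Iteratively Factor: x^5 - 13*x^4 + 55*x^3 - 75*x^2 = (x)*(x^4 - 13*x^3 + 55*x^2 - 75*x) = x*(x - 5)*(x^3 - 8*x^2 + 15*x) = x^2*(x - 5)*(x^2 - 8*x + 15) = x^2*(x - 5)*(x - 3)*(x - 5)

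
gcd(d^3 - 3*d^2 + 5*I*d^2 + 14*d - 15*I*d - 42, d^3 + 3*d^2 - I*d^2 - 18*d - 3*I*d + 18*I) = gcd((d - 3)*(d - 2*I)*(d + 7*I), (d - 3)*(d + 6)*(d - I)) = d - 3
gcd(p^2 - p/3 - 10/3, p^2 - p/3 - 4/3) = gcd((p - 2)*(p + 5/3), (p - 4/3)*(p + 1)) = 1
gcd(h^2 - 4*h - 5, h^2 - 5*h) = h - 5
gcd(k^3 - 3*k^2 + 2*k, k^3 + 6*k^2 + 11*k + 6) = 1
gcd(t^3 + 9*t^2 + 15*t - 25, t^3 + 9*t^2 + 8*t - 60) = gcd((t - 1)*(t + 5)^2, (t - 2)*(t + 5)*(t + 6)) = t + 5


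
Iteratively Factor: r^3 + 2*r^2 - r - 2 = (r + 2)*(r^2 - 1) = (r - 1)*(r + 2)*(r + 1)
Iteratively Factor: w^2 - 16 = (w - 4)*(w + 4)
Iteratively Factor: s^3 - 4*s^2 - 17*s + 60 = (s - 3)*(s^2 - s - 20) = (s - 3)*(s + 4)*(s - 5)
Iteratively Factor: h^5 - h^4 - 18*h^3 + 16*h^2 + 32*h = (h + 1)*(h^4 - 2*h^3 - 16*h^2 + 32*h) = (h - 2)*(h + 1)*(h^3 - 16*h) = (h - 4)*(h - 2)*(h + 1)*(h^2 + 4*h) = (h - 4)*(h - 2)*(h + 1)*(h + 4)*(h)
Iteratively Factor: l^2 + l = (l)*(l + 1)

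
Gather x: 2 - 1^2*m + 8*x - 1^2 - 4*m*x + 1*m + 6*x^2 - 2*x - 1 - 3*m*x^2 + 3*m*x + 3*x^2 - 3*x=x^2*(9 - 3*m) + x*(3 - m)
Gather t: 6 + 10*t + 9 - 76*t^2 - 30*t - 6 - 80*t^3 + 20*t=-80*t^3 - 76*t^2 + 9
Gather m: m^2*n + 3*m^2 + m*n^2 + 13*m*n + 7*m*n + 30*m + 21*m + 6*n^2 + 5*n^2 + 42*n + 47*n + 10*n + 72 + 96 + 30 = m^2*(n + 3) + m*(n^2 + 20*n + 51) + 11*n^2 + 99*n + 198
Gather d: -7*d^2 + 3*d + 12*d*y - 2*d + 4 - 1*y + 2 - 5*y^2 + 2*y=-7*d^2 + d*(12*y + 1) - 5*y^2 + y + 6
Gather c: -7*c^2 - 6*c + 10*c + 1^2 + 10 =-7*c^2 + 4*c + 11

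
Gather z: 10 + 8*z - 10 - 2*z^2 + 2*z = -2*z^2 + 10*z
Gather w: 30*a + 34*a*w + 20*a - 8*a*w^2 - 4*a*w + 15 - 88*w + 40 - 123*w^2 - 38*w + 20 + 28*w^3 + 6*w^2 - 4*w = 50*a + 28*w^3 + w^2*(-8*a - 117) + w*(30*a - 130) + 75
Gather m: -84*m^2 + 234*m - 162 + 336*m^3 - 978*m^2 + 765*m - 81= 336*m^3 - 1062*m^2 + 999*m - 243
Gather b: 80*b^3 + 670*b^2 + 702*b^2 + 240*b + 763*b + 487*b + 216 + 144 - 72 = 80*b^3 + 1372*b^2 + 1490*b + 288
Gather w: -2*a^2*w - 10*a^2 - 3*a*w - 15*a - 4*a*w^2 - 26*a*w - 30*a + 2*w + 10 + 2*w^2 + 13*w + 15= -10*a^2 - 45*a + w^2*(2 - 4*a) + w*(-2*a^2 - 29*a + 15) + 25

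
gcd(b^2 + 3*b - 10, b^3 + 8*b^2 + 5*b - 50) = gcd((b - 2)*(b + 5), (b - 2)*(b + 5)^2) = b^2 + 3*b - 10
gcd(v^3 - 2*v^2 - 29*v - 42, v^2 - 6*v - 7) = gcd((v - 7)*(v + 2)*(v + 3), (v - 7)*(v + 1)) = v - 7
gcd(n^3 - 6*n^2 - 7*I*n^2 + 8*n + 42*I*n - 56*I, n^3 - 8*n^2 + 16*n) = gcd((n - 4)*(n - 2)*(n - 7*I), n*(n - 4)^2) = n - 4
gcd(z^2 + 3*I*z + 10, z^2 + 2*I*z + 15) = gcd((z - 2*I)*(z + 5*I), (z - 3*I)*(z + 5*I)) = z + 5*I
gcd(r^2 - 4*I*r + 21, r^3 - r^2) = 1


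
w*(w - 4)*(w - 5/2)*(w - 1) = w^4 - 15*w^3/2 + 33*w^2/2 - 10*w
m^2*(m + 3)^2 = m^4 + 6*m^3 + 9*m^2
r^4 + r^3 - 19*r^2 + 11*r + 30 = (r - 3)*(r - 2)*(r + 1)*(r + 5)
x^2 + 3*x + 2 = (x + 1)*(x + 2)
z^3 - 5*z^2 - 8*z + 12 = (z - 6)*(z - 1)*(z + 2)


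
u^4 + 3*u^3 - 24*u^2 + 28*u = u*(u - 2)^2*(u + 7)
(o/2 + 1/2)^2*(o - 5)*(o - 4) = o^4/4 - 7*o^3/4 + 3*o^2/4 + 31*o/4 + 5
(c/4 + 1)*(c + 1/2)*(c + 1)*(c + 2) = c^4/4 + 15*c^3/8 + 35*c^2/8 + 15*c/4 + 1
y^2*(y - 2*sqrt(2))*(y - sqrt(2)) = y^4 - 3*sqrt(2)*y^3 + 4*y^2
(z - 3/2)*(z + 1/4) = z^2 - 5*z/4 - 3/8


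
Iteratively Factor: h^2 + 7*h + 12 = (h + 4)*(h + 3)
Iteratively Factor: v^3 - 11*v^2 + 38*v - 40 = (v - 4)*(v^2 - 7*v + 10) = (v - 5)*(v - 4)*(v - 2)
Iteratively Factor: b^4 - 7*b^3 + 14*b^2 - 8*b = (b - 1)*(b^3 - 6*b^2 + 8*b) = (b - 4)*(b - 1)*(b^2 - 2*b) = (b - 4)*(b - 2)*(b - 1)*(b)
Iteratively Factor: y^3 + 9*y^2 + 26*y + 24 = (y + 3)*(y^2 + 6*y + 8) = (y + 2)*(y + 3)*(y + 4)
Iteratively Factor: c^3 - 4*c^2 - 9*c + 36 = (c - 4)*(c^2 - 9) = (c - 4)*(c - 3)*(c + 3)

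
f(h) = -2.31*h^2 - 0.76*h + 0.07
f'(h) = -4.62*h - 0.76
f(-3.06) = -19.23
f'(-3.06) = 13.38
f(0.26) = -0.28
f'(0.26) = -1.96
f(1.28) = -4.69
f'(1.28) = -6.67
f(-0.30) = 0.09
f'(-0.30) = 0.63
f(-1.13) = -2.02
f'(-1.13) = 4.46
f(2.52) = -16.51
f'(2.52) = -12.40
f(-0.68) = -0.48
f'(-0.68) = 2.38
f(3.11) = -24.64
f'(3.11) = -15.13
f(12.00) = -341.69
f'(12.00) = -56.20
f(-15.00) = -508.28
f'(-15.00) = 68.54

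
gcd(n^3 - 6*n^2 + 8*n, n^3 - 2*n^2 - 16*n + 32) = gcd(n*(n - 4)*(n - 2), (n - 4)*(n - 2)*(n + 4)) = n^2 - 6*n + 8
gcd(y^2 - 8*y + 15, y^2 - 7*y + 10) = y - 5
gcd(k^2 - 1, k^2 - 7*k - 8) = k + 1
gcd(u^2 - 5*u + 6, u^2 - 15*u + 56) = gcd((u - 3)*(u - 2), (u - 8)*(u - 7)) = 1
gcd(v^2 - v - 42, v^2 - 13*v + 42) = v - 7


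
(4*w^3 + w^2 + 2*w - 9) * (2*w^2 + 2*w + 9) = 8*w^5 + 10*w^4 + 42*w^3 - 5*w^2 - 81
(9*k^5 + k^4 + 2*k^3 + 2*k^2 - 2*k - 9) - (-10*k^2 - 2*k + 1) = 9*k^5 + k^4 + 2*k^3 + 12*k^2 - 10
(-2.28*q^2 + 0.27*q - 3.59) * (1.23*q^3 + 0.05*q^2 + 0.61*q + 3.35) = -2.8044*q^5 + 0.2181*q^4 - 5.793*q^3 - 7.6528*q^2 - 1.2854*q - 12.0265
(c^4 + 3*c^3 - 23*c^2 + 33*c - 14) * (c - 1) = c^5 + 2*c^4 - 26*c^3 + 56*c^2 - 47*c + 14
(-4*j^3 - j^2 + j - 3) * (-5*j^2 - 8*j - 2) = 20*j^5 + 37*j^4 + 11*j^3 + 9*j^2 + 22*j + 6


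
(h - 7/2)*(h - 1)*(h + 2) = h^3 - 5*h^2/2 - 11*h/2 + 7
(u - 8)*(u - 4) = u^2 - 12*u + 32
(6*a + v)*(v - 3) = 6*a*v - 18*a + v^2 - 3*v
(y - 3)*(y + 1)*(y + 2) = y^3 - 7*y - 6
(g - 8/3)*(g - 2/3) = g^2 - 10*g/3 + 16/9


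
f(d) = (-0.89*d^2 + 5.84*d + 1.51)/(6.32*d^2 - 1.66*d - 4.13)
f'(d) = (1.66 - 12.64*d)*(-0.89*d^2 + 5.84*d + 1.51)/(6.32*d^2 - 1.66*d - 4.13)^2 + (5.84 - 1.78*d)/(6.32*d^2 - 1.66*d - 4.13)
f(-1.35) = -0.83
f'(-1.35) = -0.76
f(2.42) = 0.36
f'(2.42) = -0.31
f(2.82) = 0.26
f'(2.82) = -0.20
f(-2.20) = -0.52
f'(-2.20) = -0.18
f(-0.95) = -1.54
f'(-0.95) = -4.28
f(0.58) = -1.55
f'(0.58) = -4.58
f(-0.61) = 3.11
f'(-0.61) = -47.14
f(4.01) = 0.12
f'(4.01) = -0.08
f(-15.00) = -0.20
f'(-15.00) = -0.00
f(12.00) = -0.06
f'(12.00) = -0.01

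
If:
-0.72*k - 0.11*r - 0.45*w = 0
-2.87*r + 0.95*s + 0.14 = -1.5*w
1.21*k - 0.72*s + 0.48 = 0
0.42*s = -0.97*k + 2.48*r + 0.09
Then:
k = 0.18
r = 0.20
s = 0.96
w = -0.33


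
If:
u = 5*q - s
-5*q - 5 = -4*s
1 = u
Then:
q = 3/5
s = 2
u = 1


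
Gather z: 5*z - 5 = 5*z - 5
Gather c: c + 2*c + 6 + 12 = 3*c + 18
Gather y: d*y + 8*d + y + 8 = 8*d + y*(d + 1) + 8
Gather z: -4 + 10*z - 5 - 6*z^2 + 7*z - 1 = -6*z^2 + 17*z - 10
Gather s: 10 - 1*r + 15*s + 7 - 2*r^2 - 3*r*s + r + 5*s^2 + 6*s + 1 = -2*r^2 + 5*s^2 + s*(21 - 3*r) + 18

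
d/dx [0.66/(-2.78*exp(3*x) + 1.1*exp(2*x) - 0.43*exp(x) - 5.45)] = (5.5044*exp(2*x) - 1.452*exp(x) + 0.2838)*exp(x)/(2.78*exp(3*x) - 1.1*exp(2*x) + 0.43*exp(x) + 5.45)^2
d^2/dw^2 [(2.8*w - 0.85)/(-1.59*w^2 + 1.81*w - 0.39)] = (-(2.8*w - 0.85)*(3.18*w - 1.81)*(6.36*w - 3.62) + (26.712*w - 12.839)*(1.59*w^2 - 1.81*w + 0.39))/(1.59*w^2 - 1.81*w + 0.39)^3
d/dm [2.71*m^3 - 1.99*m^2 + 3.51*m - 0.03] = 8.13*m^2 - 3.98*m + 3.51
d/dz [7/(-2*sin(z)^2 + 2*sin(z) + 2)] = 7*(2*sin(z) - 1)*cos(z)/(2*(sin(z) + cos(z)^2)^2)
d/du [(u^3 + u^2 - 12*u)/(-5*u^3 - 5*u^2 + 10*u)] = 2*(-2*u - 1)/(u^4 + 2*u^3 - 3*u^2 - 4*u + 4)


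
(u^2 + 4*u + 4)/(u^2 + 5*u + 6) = (u + 2)/(u + 3)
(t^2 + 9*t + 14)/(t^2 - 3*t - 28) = (t^2 + 9*t + 14)/(t^2 - 3*t - 28)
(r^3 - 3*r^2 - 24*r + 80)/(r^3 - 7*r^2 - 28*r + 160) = (r - 4)/(r - 8)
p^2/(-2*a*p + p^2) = p/(-2*a + p)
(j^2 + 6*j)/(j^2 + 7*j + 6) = j/(j + 1)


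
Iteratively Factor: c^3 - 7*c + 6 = (c + 3)*(c^2 - 3*c + 2) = (c - 2)*(c + 3)*(c - 1)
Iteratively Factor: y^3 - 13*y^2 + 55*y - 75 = (y - 3)*(y^2 - 10*y + 25) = (y - 5)*(y - 3)*(y - 5)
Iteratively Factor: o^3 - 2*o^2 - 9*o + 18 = (o - 3)*(o^2 + o - 6) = (o - 3)*(o + 3)*(o - 2)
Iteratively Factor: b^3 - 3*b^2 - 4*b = (b - 4)*(b^2 + b) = b*(b - 4)*(b + 1)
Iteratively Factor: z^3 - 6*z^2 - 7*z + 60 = (z + 3)*(z^2 - 9*z + 20) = (z - 5)*(z + 3)*(z - 4)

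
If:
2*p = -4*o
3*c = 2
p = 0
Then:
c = 2/3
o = 0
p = 0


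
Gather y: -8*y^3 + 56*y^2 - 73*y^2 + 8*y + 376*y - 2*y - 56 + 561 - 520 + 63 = -8*y^3 - 17*y^2 + 382*y + 48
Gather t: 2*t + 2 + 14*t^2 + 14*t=14*t^2 + 16*t + 2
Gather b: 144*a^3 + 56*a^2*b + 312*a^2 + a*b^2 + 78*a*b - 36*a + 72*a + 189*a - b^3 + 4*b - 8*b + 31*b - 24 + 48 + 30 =144*a^3 + 312*a^2 + a*b^2 + 225*a - b^3 + b*(56*a^2 + 78*a + 27) + 54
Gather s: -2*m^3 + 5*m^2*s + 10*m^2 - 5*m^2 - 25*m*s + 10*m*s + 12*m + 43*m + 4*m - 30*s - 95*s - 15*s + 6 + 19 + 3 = -2*m^3 + 5*m^2 + 59*m + s*(5*m^2 - 15*m - 140) + 28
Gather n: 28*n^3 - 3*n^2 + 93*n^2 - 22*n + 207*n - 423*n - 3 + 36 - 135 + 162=28*n^3 + 90*n^2 - 238*n + 60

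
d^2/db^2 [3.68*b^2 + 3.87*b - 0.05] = 7.36000000000000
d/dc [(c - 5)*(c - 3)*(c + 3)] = 3*c^2 - 10*c - 9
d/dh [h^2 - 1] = 2*h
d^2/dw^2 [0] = 0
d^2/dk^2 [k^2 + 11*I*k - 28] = 2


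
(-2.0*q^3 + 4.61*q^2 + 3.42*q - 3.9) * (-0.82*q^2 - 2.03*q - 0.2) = 1.64*q^5 + 0.279799999999999*q^4 - 11.7627*q^3 - 4.6666*q^2 + 7.233*q + 0.78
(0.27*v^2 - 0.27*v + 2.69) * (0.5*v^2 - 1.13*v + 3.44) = 0.135*v^4 - 0.4401*v^3 + 2.5789*v^2 - 3.9685*v + 9.2536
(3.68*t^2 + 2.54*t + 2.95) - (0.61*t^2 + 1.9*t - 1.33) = 3.07*t^2 + 0.64*t + 4.28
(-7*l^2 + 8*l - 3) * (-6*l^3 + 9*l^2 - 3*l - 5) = 42*l^5 - 111*l^4 + 111*l^3 - 16*l^2 - 31*l + 15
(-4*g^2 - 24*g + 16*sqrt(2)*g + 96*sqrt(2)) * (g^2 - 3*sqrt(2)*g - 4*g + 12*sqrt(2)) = -4*g^4 - 8*g^3 + 28*sqrt(2)*g^3 + 56*sqrt(2)*g^2 - 672*sqrt(2)*g - 192*g + 2304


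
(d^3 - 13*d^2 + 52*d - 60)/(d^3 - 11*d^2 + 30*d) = (d - 2)/d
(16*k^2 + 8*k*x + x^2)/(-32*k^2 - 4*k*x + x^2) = (4*k + x)/(-8*k + x)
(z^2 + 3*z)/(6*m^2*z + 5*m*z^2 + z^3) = (z + 3)/(6*m^2 + 5*m*z + z^2)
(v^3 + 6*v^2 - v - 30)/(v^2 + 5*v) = v + 1 - 6/v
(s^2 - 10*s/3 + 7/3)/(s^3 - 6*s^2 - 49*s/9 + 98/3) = 3*(s - 1)/(3*s^2 - 11*s - 42)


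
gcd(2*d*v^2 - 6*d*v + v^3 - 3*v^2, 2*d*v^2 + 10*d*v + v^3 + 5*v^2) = 2*d*v + v^2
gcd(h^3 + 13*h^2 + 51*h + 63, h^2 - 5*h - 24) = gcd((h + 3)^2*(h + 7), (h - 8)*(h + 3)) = h + 3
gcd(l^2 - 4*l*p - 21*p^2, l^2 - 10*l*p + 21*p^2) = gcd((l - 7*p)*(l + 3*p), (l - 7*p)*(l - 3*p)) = -l + 7*p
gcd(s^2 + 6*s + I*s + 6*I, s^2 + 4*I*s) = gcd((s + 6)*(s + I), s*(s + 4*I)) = 1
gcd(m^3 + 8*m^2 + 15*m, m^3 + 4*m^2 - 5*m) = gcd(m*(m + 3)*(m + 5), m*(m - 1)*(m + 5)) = m^2 + 5*m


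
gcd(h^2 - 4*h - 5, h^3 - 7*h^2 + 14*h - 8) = 1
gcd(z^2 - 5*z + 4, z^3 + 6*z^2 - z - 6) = z - 1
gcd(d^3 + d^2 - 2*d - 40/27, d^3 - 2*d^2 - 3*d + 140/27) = d^2 + d/3 - 20/9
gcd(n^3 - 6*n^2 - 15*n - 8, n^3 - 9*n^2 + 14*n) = 1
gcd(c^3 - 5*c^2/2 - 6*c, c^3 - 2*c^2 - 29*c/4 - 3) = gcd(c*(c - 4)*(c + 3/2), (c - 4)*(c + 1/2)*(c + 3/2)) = c^2 - 5*c/2 - 6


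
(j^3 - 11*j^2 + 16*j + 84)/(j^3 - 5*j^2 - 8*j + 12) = (j - 7)/(j - 1)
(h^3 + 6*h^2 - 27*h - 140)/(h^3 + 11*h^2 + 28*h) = (h - 5)/h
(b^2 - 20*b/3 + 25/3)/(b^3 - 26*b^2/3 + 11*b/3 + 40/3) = (b - 5)/(b^2 - 7*b - 8)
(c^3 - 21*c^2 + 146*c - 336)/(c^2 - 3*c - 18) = (c^2 - 15*c + 56)/(c + 3)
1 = 1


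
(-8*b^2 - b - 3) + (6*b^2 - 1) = -2*b^2 - b - 4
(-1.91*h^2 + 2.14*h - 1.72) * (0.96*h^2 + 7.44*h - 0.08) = -1.8336*h^4 - 12.156*h^3 + 14.4232*h^2 - 12.968*h + 0.1376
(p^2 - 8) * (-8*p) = -8*p^3 + 64*p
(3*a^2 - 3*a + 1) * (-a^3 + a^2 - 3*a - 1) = -3*a^5 + 6*a^4 - 13*a^3 + 7*a^2 - 1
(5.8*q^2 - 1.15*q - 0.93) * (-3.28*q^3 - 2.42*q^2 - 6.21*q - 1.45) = -19.024*q^5 - 10.264*q^4 - 30.1846*q^3 + 0.9821*q^2 + 7.4428*q + 1.3485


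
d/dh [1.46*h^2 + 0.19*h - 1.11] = 2.92*h + 0.19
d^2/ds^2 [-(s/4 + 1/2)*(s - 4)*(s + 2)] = -3*s/2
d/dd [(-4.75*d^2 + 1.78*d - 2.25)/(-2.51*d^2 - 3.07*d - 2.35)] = (19.0503*d^2 + 11.03*d - 11.0905)/(6.3001*d^4 + 15.4114*d^3 + 21.2219*d^2 + 14.429*d + 5.5225)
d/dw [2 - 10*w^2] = -20*w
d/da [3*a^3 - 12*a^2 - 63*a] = 9*a^2 - 24*a - 63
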